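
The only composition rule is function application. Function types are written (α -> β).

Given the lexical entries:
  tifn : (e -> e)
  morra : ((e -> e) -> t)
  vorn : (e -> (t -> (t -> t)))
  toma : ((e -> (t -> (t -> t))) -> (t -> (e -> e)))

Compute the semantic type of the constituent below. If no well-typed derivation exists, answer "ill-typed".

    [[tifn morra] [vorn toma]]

[tifn morra]: morra is ((e -> e) -> t), tifn is (e -> e); result t.
[vorn toma]: toma is ((e -> (t -> (t -> t))) -> (t -> (e -> e))), vorn is (e -> (t -> (t -> t))); result (t -> (e -> e)).
[[tifn morra] [vorn toma]]: [vorn toma] is (t -> (e -> e)), [tifn morra] is t; result (e -> e).

(e -> e)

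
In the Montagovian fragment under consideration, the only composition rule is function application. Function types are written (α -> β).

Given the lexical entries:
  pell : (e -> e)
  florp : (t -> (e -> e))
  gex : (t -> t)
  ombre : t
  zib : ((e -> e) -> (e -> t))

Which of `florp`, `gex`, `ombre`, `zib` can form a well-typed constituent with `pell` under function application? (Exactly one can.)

florp : (t -> (e -> e)) — neither side's domain matches the other.
gex : (t -> t) — neither side's domain matches the other.
ombre : t — neither side's domain matches the other.
zib — combines: zib : ((e -> e) -> (e -> t)) takes pell : (e -> e) as argument, giving (e -> t).

zib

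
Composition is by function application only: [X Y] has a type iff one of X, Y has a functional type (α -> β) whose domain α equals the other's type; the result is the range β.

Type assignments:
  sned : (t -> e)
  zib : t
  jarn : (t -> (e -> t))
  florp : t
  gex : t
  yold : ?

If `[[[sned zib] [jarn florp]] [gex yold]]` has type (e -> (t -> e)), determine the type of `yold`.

At [[[sned zib] [jarn florp]] [gex yold]] (required: (e -> (t -> e))): [[sned zib] [jarn florp]] is t, which is not a function with range (e -> (t -> e)); hence [gex yold] is the functor — type (t -> (e -> (t -> e))).
At [gex yold] (required: (t -> (e -> (t -> e)))): gex is t, which is not a function with range (t -> (e -> (t -> e))); hence yold is the functor — type (t -> (t -> (e -> (t -> e)))).

(t -> (t -> (e -> (t -> e))))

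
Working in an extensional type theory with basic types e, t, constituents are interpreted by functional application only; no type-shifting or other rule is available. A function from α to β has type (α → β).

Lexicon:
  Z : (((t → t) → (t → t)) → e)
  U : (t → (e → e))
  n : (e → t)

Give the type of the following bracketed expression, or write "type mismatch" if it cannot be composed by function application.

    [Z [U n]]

type mismatch

[U n]: (t → (e → e)) and (e → t) cannot combine by function application — type clash.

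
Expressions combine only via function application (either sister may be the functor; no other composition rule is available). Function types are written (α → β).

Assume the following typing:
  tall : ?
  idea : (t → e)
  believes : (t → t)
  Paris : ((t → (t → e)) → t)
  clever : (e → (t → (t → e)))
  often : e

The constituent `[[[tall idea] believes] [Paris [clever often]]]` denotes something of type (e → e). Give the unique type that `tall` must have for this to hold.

((t → e) → ((t → t) → (t → (e → e))))

[[[tall idea] believes] [Paris [clever often]]] must have type (e → e). The sister [Paris [clever often]] has type t; that is not a function onto (e → e), so [[tall idea] believes] must be the functor, of type (t → (e → e)).
[[tall idea] believes] must have type (t → (e → e)). The sister believes has type (t → t); that is not a function onto (t → (e → e)), so [tall idea] must be the functor, of type ((t → t) → (t → (e → e))).
[tall idea] must have type ((t → t) → (t → (e → e))). The sister idea has type (t → e); that is not a function onto ((t → t) → (t → (e → e))), so tall must be the functor, of type ((t → e) → ((t → t) → (t → (e → e)))).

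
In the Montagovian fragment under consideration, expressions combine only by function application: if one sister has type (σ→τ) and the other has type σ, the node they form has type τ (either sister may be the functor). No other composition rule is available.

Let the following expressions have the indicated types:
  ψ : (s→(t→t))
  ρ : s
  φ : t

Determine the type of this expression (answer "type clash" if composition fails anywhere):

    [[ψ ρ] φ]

t

[ψ ρ]: (s→(t→t)) applied to s yields (t→t).
[[ψ ρ] φ]: (t→t) applied to t yields t.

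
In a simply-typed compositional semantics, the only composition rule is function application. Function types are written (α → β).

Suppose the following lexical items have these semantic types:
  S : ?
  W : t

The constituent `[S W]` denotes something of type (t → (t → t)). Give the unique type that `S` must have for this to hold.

(t → (t → (t → t)))

[S W] is required to be (t → (t → t)). W : t cannot yield (t → (t → t)) as functor, so S : (t → (t → (t → t))).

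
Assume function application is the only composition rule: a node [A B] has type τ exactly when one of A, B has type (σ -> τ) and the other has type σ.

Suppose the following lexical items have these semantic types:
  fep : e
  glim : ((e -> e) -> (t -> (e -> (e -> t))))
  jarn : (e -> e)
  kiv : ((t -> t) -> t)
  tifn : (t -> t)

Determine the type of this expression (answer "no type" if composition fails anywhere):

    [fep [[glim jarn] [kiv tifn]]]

[glim jarn]: glim is ((e -> e) -> (t -> (e -> (e -> t)))), jarn is (e -> e); result (t -> (e -> (e -> t))).
[kiv tifn]: kiv is ((t -> t) -> t), tifn is (t -> t); result t.
[[glim jarn] [kiv tifn]]: [glim jarn] is (t -> (e -> (e -> t))), [kiv tifn] is t; result (e -> (e -> t)).
[fep [[glim jarn] [kiv tifn]]]: [[glim jarn] [kiv tifn]] is (e -> (e -> t)), fep is e; result (e -> t).

(e -> t)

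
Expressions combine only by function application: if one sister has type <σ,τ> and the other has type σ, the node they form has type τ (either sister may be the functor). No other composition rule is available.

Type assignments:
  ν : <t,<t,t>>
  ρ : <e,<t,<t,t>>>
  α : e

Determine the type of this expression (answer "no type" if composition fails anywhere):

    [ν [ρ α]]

no type

At [ρ α], ρ : <e,<t,<t,t>>> takes α : e, giving <t,<t,t>>.
[ν [ρ α]]: <t,<t,t>> and <t,<t,t>> cannot combine by function application — type clash.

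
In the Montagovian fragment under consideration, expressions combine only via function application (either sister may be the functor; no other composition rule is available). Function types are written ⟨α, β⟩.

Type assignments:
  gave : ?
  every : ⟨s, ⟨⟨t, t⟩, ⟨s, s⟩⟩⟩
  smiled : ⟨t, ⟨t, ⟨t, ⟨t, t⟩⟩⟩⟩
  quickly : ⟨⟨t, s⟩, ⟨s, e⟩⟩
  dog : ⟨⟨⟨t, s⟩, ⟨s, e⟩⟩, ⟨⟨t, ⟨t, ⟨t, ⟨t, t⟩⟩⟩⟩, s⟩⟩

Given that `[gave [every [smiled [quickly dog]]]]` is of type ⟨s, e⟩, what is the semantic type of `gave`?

⟨⟨⟨t, t⟩, ⟨s, s⟩⟩, ⟨s, e⟩⟩

[gave [every [smiled [quickly dog]]]] must have type ⟨s, e⟩. The sister [every [smiled [quickly dog]]] has type ⟨⟨t, t⟩, ⟨s, s⟩⟩; that is not a function onto ⟨s, e⟩, so gave must be the functor, of type ⟨⟨⟨t, t⟩, ⟨s, s⟩⟩, ⟨s, e⟩⟩.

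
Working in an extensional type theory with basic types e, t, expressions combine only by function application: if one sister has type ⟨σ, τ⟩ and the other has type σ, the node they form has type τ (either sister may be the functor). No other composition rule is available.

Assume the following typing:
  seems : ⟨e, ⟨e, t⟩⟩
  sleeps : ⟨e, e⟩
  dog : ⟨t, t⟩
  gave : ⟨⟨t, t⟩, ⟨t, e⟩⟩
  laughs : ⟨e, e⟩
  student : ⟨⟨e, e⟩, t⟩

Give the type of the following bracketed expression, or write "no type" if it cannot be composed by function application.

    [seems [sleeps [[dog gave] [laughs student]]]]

⟨e, t⟩

[dog gave]: functor gave : ⟨⟨t, t⟩, ⟨t, e⟩⟩, argument dog : ⟨t, t⟩; result ⟨t, e⟩.
[laughs student]: functor student : ⟨⟨e, e⟩, t⟩, argument laughs : ⟨e, e⟩; result t.
[[dog gave] [laughs student]]: functor [dog gave] : ⟨t, e⟩, argument [laughs student] : t; result e.
[sleeps [[dog gave] [laughs student]]]: functor sleeps : ⟨e, e⟩, argument [[dog gave] [laughs student]] : e; result e.
[seems [sleeps [[dog gave] [laughs student]]]]: functor seems : ⟨e, ⟨e, t⟩⟩, argument [sleeps [[dog gave] [laughs student]]] : e; result ⟨e, t⟩.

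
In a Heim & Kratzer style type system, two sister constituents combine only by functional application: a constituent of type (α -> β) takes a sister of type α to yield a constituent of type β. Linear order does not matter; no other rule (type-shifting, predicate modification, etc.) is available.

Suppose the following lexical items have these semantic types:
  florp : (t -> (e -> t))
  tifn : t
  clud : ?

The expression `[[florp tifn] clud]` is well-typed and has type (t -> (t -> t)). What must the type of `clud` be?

((e -> t) -> (t -> (t -> t)))

For [[florp tifn] clud] to have type (t -> (t -> t)) with [florp tifn] of type (e -> t), clud must be the function: clud : ((e -> t) -> (t -> (t -> t))).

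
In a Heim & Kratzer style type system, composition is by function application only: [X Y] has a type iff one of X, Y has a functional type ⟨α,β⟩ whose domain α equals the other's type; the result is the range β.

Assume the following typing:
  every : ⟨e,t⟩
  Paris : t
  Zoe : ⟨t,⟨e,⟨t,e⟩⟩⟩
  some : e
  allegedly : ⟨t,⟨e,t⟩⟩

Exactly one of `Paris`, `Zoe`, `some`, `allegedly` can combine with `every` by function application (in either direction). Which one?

some

Paris : t — neither side's domain matches the other.
Zoe : ⟨t,⟨e,⟨t,e⟩⟩⟩ — neither side's domain matches the other.
some — combines: every : ⟨e,t⟩ takes some : e as argument, giving t.
allegedly : ⟨t,⟨e,t⟩⟩ — neither side's domain matches the other.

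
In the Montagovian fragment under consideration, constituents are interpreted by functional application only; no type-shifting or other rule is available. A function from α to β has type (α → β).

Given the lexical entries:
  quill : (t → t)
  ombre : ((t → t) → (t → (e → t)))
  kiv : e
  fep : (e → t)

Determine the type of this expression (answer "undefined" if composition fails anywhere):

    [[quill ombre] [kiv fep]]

(e → t)

At [quill ombre], ombre : ((t → t) → (t → (e → t))) takes quill : (t → t), giving (t → (e → t)).
At [kiv fep], fep : (e → t) takes kiv : e, giving t.
At [[quill ombre] [kiv fep]], [quill ombre] : (t → (e → t)) takes [kiv fep] : t, giving (e → t).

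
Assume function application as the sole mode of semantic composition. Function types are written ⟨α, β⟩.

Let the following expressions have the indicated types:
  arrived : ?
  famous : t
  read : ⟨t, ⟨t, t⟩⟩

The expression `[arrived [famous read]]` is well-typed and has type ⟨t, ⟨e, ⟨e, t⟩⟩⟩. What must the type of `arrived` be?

⟨⟨t, t⟩, ⟨t, ⟨e, ⟨e, t⟩⟩⟩⟩

[arrived [famous read]] is required to be ⟨t, ⟨e, ⟨e, t⟩⟩⟩. [famous read] : ⟨t, t⟩ cannot yield ⟨t, ⟨e, ⟨e, t⟩⟩⟩ as functor, so arrived : ⟨⟨t, t⟩, ⟨t, ⟨e, ⟨e, t⟩⟩⟩⟩.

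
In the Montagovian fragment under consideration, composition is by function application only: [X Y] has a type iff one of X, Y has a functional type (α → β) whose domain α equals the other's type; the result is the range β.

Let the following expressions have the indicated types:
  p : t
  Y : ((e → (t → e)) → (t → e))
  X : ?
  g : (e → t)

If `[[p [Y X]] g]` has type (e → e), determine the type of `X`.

(((e → (t → e)) → (t → e)) → (t → ((e → t) → (e → e))))

[[p [Y X]] g] is required to be (e → e). g : (e → t) cannot yield (e → e) as functor, so [p [Y X]] : ((e → t) → (e → e)).
[p [Y X]] is required to be ((e → t) → (e → e)). p : t cannot yield ((e → t) → (e → e)) as functor, so [Y X] : (t → ((e → t) → (e → e))).
[Y X] is required to be (t → ((e → t) → (e → e))). Y : ((e → (t → e)) → (t → e)) cannot yield (t → ((e → t) → (e → e))) as functor, so X : (((e → (t → e)) → (t → e)) → (t → ((e → t) → (e → e)))).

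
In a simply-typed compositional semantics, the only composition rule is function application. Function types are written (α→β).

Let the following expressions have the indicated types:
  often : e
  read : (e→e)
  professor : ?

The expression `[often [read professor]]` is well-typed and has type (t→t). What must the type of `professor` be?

((e→e)→(e→(t→t)))

[often [read professor]] is required to be (t→t). often : e cannot yield (t→t) as functor, so [read professor] : (e→(t→t)).
[read professor] is required to be (e→(t→t)). read : (e→e) cannot yield (e→(t→t)) as functor, so professor : ((e→e)→(e→(t→t))).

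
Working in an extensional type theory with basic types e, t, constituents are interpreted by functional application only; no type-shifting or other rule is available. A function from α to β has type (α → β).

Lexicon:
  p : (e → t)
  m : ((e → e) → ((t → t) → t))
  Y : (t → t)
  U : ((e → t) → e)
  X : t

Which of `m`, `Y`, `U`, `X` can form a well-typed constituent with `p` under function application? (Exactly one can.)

m : ((e → e) → ((t → t) → t)) — does not combine with p.
Y : (t → t) — does not combine with p.
U — combines: U : ((e → t) → e) takes p : (e → t) as argument, giving e.
X : t — does not combine with p.

U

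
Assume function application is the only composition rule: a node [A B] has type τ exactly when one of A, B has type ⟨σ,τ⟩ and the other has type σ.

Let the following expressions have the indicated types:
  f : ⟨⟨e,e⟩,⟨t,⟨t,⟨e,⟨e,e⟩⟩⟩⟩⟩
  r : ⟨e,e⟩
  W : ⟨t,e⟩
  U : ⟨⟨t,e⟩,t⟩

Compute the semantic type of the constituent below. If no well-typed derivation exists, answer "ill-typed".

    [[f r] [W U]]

[f r] — f of type ⟨⟨e,e⟩,⟨t,⟨t,⟨e,⟨e,e⟩⟩⟩⟩⟩ combines with r of type ⟨e,e⟩: type ⟨t,⟨t,⟨e,⟨e,e⟩⟩⟩⟩.
[W U] — U of type ⟨⟨t,e⟩,t⟩ combines with W of type ⟨t,e⟩: type t.
[[f r] [W U]] — [f r] of type ⟨t,⟨t,⟨e,⟨e,e⟩⟩⟩⟩ combines with [W U] of type t: type ⟨t,⟨e,⟨e,e⟩⟩⟩.

⟨t,⟨e,⟨e,e⟩⟩⟩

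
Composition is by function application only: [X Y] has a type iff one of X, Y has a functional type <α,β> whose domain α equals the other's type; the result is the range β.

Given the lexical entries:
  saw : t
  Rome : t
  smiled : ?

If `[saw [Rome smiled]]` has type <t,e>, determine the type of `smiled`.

<t,<t,<t,e>>>

[saw [Rome smiled]] must have type <t,e>. The sister saw has type t; that is not a function onto <t,e>, so [Rome smiled] must be the functor, of type <t,<t,e>>.
[Rome smiled] must have type <t,<t,e>>. The sister Rome has type t; that is not a function onto <t,<t,e>>, so smiled must be the functor, of type <t,<t,<t,e>>>.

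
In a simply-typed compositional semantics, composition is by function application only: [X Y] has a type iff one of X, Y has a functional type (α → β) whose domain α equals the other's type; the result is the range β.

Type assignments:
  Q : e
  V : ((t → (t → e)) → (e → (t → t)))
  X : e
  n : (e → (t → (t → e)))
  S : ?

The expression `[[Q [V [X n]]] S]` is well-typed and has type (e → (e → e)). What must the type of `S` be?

((t → t) → (e → (e → e)))

[[Q [V [X n]]] S] must have type (e → (e → e)). The sister [Q [V [X n]]] has type (t → t); that is not a function onto (e → (e → e)), so S must be the functor, of type ((t → t) → (e → (e → e))).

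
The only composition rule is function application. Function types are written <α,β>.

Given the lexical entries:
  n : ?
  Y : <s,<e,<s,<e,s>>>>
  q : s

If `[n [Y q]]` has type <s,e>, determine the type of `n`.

<<e,<s,<e,s>>>,<s,e>>

For [n [Y q]] to have type <s,e> with [Y q] of type <e,<s,<e,s>>>, n must be the function: n : <<e,<s,<e,s>>>,<s,e>>.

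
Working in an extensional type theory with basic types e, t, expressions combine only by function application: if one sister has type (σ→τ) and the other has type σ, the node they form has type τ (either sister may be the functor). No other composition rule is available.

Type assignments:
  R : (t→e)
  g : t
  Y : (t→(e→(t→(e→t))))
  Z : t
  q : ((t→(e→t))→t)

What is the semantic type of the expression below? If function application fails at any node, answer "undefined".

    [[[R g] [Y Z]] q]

t

[R g] — R of type (t→e) combines with g of type t: type e.
[Y Z] — Y of type (t→(e→(t→(e→t)))) combines with Z of type t: type (e→(t→(e→t))).
[[R g] [Y Z]] — [Y Z] of type (e→(t→(e→t))) combines with [R g] of type e: type (t→(e→t)).
[[[R g] [Y Z]] q] — q of type ((t→(e→t))→t) combines with [[R g] [Y Z]] of type (t→(e→t)): type t.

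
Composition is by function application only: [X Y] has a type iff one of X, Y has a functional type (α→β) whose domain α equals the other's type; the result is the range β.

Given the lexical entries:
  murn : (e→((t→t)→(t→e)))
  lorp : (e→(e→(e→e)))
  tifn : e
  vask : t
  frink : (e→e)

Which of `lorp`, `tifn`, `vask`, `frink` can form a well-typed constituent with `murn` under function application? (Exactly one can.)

tifn

lorp : (e→(e→(e→e))) — does not combine with murn.
tifn — combines: murn : (e→((t→t)→(t→e))) takes tifn : e as argument, giving ((t→t)→(t→e)).
vask : t — does not combine with murn.
frink : (e→e) — does not combine with murn.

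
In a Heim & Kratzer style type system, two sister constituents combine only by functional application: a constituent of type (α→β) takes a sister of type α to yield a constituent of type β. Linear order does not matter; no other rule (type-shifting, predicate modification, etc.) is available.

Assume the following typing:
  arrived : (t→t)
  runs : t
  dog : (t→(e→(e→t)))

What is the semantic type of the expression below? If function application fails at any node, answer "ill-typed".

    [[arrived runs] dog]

[arrived runs]: (t→t) applied to t yields t.
[[arrived runs] dog]: (t→(e→(e→t))) applied to t yields (e→(e→t)).

(e→(e→t))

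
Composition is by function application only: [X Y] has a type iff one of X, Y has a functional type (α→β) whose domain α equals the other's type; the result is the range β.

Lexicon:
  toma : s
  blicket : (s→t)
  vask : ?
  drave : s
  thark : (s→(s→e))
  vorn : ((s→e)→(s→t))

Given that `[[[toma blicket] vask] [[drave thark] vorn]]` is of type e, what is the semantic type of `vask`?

[[[toma blicket] vask] [[drave thark] vorn]] is required to be e. [[drave thark] vorn] : (s→t) cannot yield e as functor, so [[toma blicket] vask] : ((s→t)→e).
[[toma blicket] vask] is required to be ((s→t)→e). [toma blicket] : t cannot yield ((s→t)→e) as functor, so vask : (t→((s→t)→e)).

(t→((s→t)→e))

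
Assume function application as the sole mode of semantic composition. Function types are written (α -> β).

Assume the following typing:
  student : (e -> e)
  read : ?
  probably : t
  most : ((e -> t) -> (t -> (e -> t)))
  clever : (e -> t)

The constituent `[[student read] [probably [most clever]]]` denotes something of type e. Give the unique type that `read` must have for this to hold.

((e -> e) -> ((e -> t) -> e))

[[student read] [probably [most clever]]] is required to be e. [probably [most clever]] : (e -> t) cannot yield e as functor, so [student read] : ((e -> t) -> e).
[student read] is required to be ((e -> t) -> e). student : (e -> e) cannot yield ((e -> t) -> e) as functor, so read : ((e -> e) -> ((e -> t) -> e)).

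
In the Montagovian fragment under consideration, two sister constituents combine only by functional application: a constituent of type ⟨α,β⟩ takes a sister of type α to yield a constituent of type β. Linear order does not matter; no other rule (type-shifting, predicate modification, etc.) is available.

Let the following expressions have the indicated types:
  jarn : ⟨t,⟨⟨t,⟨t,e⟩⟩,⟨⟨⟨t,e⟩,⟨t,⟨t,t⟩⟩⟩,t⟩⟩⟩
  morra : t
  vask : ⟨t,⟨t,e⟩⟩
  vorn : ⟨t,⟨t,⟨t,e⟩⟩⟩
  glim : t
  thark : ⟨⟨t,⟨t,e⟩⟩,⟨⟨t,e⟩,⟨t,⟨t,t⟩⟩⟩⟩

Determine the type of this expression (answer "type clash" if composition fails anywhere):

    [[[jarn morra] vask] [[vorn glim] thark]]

t

[jarn morra]: ⟨t,⟨⟨t,⟨t,e⟩⟩,⟨⟨⟨t,e⟩,⟨t,⟨t,t⟩⟩⟩,t⟩⟩⟩ applied to t yields ⟨⟨t,⟨t,e⟩⟩,⟨⟨⟨t,e⟩,⟨t,⟨t,t⟩⟩⟩,t⟩⟩.
[[jarn morra] vask]: ⟨⟨t,⟨t,e⟩⟩,⟨⟨⟨t,e⟩,⟨t,⟨t,t⟩⟩⟩,t⟩⟩ applied to ⟨t,⟨t,e⟩⟩ yields ⟨⟨⟨t,e⟩,⟨t,⟨t,t⟩⟩⟩,t⟩.
[vorn glim]: ⟨t,⟨t,⟨t,e⟩⟩⟩ applied to t yields ⟨t,⟨t,e⟩⟩.
[[vorn glim] thark]: ⟨⟨t,⟨t,e⟩⟩,⟨⟨t,e⟩,⟨t,⟨t,t⟩⟩⟩⟩ applied to ⟨t,⟨t,e⟩⟩ yields ⟨⟨t,e⟩,⟨t,⟨t,t⟩⟩⟩.
[[[jarn morra] vask] [[vorn glim] thark]]: ⟨⟨⟨t,e⟩,⟨t,⟨t,t⟩⟩⟩,t⟩ applied to ⟨⟨t,e⟩,⟨t,⟨t,t⟩⟩⟩ yields t.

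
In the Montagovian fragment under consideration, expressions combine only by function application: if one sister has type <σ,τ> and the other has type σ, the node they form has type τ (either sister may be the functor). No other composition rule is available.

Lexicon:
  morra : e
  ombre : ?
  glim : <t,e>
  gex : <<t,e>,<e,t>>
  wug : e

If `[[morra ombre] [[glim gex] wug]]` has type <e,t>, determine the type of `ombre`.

<e,<t,<e,t>>>

[[morra ombre] [[glim gex] wug]] must have type <e,t>. The sister [[glim gex] wug] has type t; that is not a function onto <e,t>, so [morra ombre] must be the functor, of type <t,<e,t>>.
[morra ombre] must have type <t,<e,t>>. The sister morra has type e; that is not a function onto <t,<e,t>>, so ombre must be the functor, of type <e,<t,<e,t>>>.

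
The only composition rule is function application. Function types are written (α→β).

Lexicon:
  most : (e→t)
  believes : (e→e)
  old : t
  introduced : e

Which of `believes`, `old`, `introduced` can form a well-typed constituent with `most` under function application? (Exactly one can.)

introduced

believes : (e→e) — no; most wants e, and believes wants e.
old : t — no; most wants e, and old wants nothing (atomic).
introduced — combines: most : (e→t) takes introduced : e as argument, giving t.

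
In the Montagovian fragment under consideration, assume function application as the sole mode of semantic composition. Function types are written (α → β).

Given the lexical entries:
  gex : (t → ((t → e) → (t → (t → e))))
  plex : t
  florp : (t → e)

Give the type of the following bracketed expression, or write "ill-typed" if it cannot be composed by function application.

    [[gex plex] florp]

(t → (t → e))

[gex plex]: functor gex : (t → ((t → e) → (t → (t → e)))), argument plex : t; result ((t → e) → (t → (t → e))).
[[gex plex] florp]: functor [gex plex] : ((t → e) → (t → (t → e))), argument florp : (t → e); result (t → (t → e)).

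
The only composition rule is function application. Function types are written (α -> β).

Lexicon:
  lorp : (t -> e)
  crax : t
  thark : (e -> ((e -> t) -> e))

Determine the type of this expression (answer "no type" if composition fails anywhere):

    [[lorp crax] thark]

((e -> t) -> e)

At [lorp crax], lorp : (t -> e) takes crax : t, giving e.
At [[lorp crax] thark], thark : (e -> ((e -> t) -> e)) takes [lorp crax] : e, giving ((e -> t) -> e).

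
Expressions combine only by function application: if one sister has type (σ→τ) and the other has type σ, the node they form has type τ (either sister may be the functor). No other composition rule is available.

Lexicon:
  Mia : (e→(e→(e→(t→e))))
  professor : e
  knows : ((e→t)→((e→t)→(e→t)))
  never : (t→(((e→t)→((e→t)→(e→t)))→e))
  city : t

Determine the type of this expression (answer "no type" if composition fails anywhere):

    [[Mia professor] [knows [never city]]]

[Mia professor]: Mia is (e→(e→(e→(t→e)))), professor is e; result (e→(e→(t→e))).
[never city]: never is (t→(((e→t)→((e→t)→(e→t)))→e)), city is t; result (((e→t)→((e→t)→(e→t)))→e).
[knows [never city]]: [never city] is (((e→t)→((e→t)→(e→t)))→e), knows is ((e→t)→((e→t)→(e→t))); result e.
[[Mia professor] [knows [never city]]]: [Mia professor] is (e→(e→(t→e))), [knows [never city]] is e; result (e→(t→e)).

(e→(t→e))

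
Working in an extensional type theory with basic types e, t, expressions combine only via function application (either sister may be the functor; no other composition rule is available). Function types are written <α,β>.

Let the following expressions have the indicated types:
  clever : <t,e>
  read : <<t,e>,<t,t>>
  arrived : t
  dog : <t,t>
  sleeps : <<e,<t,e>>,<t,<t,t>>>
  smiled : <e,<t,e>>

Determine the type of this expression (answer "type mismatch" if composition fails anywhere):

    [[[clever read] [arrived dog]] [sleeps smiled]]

[clever read] — read of type <<t,e>,<t,t>> combines with clever of type <t,e>: type <t,t>.
[arrived dog] — dog of type <t,t> combines with arrived of type t: type t.
[[clever read] [arrived dog]] — [clever read] of type <t,t> combines with [arrived dog] of type t: type t.
[sleeps smiled] — sleeps of type <<e,<t,e>>,<t,<t,t>>> combines with smiled of type <e,<t,e>>: type <t,<t,t>>.
[[[clever read] [arrived dog]] [sleeps smiled]] — [sleeps smiled] of type <t,<t,t>> combines with [[clever read] [arrived dog]] of type t: type <t,t>.

<t,t>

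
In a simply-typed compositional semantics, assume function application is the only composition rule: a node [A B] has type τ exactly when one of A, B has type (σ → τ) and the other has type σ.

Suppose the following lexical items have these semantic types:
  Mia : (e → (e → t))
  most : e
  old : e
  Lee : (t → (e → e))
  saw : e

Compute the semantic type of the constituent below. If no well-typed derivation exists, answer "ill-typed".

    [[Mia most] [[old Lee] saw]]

ill-typed

At [Mia most], Mia : (e → (e → t)) takes most : e, giving (e → t).
[old Lee]: e and (t → (e → e)) cannot combine by function application — type clash.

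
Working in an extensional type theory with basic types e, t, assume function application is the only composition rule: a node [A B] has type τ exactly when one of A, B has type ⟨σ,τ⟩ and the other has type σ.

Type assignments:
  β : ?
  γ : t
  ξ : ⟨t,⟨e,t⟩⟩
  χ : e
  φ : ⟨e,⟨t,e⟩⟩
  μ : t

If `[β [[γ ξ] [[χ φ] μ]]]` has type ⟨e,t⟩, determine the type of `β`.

[β [[γ ξ] [[χ φ] μ]]] must have type ⟨e,t⟩. The sister [[γ ξ] [[χ φ] μ]] has type t; that is not a function onto ⟨e,t⟩, so β must be the functor, of type ⟨t,⟨e,t⟩⟩.

⟨t,⟨e,t⟩⟩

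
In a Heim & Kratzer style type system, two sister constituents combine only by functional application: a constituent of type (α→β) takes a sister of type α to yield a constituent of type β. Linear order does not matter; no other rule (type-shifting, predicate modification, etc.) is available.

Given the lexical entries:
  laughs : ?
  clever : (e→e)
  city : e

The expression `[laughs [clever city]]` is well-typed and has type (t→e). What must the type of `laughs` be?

(e→(t→e))

At [laughs [clever city]] (required: (t→e)): [clever city] is e, which is not a function with range (t→e); hence laughs is the functor — type (e→(t→e)).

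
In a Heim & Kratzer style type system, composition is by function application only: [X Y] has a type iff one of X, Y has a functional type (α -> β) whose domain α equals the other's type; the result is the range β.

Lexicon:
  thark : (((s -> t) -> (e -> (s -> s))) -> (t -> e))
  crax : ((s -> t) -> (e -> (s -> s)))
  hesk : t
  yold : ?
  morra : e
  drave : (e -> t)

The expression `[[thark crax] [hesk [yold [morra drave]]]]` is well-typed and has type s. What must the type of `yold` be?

(t -> (t -> ((t -> e) -> s)))

[[thark crax] [hesk [yold [morra drave]]]] must have type s. The sister [thark crax] has type (t -> e); that is not a function onto s, so [hesk [yold [morra drave]]] must be the functor, of type ((t -> e) -> s).
[hesk [yold [morra drave]]] must have type ((t -> e) -> s). The sister hesk has type t; that is not a function onto ((t -> e) -> s), so [yold [morra drave]] must be the functor, of type (t -> ((t -> e) -> s)).
[yold [morra drave]] must have type (t -> ((t -> e) -> s)). The sister [morra drave] has type t; that is not a function onto (t -> ((t -> e) -> s)), so yold must be the functor, of type (t -> (t -> ((t -> e) -> s))).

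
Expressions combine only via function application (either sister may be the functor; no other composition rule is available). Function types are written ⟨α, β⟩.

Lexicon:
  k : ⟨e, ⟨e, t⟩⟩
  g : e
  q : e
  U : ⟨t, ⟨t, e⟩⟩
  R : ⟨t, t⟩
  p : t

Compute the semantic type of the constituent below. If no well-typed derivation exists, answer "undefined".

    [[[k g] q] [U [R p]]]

[k g]: ⟨e, ⟨e, t⟩⟩ applied to e yields ⟨e, t⟩.
[[k g] q]: ⟨e, t⟩ applied to e yields t.
[R p]: ⟨t, t⟩ applied to t yields t.
[U [R p]]: ⟨t, ⟨t, e⟩⟩ applied to t yields ⟨t, e⟩.
[[[k g] q] [U [R p]]]: ⟨t, e⟩ applied to t yields e.

e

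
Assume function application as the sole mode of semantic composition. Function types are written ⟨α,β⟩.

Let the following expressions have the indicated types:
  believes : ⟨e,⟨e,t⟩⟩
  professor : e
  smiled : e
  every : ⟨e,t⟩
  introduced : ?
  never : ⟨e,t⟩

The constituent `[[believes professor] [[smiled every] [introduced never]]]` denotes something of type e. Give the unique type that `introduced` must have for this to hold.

⟨⟨e,t⟩,⟨t,⟨⟨e,t⟩,e⟩⟩⟩

At [[believes professor] [[smiled every] [introduced never]]] (required: e): [believes professor] is ⟨e,t⟩, which is not a function with range e; hence [[smiled every] [introduced never]] is the functor — type ⟨⟨e,t⟩,e⟩.
At [[smiled every] [introduced never]] (required: ⟨⟨e,t⟩,e⟩): [smiled every] is t, which is not a function with range ⟨⟨e,t⟩,e⟩; hence [introduced never] is the functor — type ⟨t,⟨⟨e,t⟩,e⟩⟩.
At [introduced never] (required: ⟨t,⟨⟨e,t⟩,e⟩⟩): never is ⟨e,t⟩, which is not a function with range ⟨t,⟨⟨e,t⟩,e⟩⟩; hence introduced is the functor — type ⟨⟨e,t⟩,⟨t,⟨⟨e,t⟩,e⟩⟩⟩.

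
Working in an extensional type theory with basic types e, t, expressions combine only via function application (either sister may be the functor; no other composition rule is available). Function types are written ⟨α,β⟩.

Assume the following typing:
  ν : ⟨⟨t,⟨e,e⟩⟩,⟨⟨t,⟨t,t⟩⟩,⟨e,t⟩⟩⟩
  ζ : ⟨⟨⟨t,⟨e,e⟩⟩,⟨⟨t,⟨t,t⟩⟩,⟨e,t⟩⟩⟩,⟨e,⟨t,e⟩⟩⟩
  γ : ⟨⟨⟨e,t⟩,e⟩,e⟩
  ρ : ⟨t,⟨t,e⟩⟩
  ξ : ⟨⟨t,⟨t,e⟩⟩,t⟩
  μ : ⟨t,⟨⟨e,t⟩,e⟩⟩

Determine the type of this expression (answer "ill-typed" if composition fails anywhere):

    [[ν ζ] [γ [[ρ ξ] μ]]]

⟨t,e⟩

[ν ζ]: functor ζ : ⟨⟨⟨t,⟨e,e⟩⟩,⟨⟨t,⟨t,t⟩⟩,⟨e,t⟩⟩⟩,⟨e,⟨t,e⟩⟩⟩, argument ν : ⟨⟨t,⟨e,e⟩⟩,⟨⟨t,⟨t,t⟩⟩,⟨e,t⟩⟩⟩; result ⟨e,⟨t,e⟩⟩.
[ρ ξ]: functor ξ : ⟨⟨t,⟨t,e⟩⟩,t⟩, argument ρ : ⟨t,⟨t,e⟩⟩; result t.
[[ρ ξ] μ]: functor μ : ⟨t,⟨⟨e,t⟩,e⟩⟩, argument [ρ ξ] : t; result ⟨⟨e,t⟩,e⟩.
[γ [[ρ ξ] μ]]: functor γ : ⟨⟨⟨e,t⟩,e⟩,e⟩, argument [[ρ ξ] μ] : ⟨⟨e,t⟩,e⟩; result e.
[[ν ζ] [γ [[ρ ξ] μ]]]: functor [ν ζ] : ⟨e,⟨t,e⟩⟩, argument [γ [[ρ ξ] μ]] : e; result ⟨t,e⟩.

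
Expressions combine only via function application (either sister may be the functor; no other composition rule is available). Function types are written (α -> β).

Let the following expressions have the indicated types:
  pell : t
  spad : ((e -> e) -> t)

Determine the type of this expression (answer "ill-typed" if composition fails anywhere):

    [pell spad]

ill-typed

[pell spad]: t with ((e -> e) -> t) — neither is a function whose domain matches the other; composition fails here.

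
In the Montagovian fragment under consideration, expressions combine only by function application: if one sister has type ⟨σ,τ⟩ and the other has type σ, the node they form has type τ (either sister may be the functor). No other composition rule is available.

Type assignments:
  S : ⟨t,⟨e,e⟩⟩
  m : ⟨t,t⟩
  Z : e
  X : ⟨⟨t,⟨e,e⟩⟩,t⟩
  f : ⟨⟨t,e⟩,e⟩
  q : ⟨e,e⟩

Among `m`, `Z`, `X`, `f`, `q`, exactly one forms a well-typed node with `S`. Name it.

m : ⟨t,t⟩ — S needs t; m needs t; neither fits.
Z : e — S needs t; Z needs nothing (atomic); neither fits.
X — combines: X : ⟨⟨t,⟨e,e⟩⟩,t⟩ takes S : ⟨t,⟨e,e⟩⟩ as argument, giving t.
f : ⟨⟨t,e⟩,e⟩ — S needs t; f needs ⟨t,e⟩; neither fits.
q : ⟨e,e⟩ — S needs t; q needs e; neither fits.

X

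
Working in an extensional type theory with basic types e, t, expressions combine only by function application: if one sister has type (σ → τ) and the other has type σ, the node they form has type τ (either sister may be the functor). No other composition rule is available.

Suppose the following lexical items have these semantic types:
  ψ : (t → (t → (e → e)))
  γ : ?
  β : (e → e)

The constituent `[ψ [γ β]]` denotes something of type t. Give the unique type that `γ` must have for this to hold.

((e → e) → ((t → (t → (e → e))) → t))

[ψ [γ β]] must have type t. The sister ψ has type (t → (t → (e → e))); that is not a function onto t, so [γ β] must be the functor, of type ((t → (t → (e → e))) → t).
[γ β] must have type ((t → (t → (e → e))) → t). The sister β has type (e → e); that is not a function onto ((t → (t → (e → e))) → t), so γ must be the functor, of type ((e → e) → ((t → (t → (e → e))) → t)).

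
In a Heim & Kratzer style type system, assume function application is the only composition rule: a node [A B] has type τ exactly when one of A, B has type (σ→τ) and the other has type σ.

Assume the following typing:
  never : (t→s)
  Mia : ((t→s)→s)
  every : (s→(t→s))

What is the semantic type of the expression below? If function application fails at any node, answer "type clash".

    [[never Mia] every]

[never Mia]: functor Mia : ((t→s)→s), argument never : (t→s); result s.
[[never Mia] every]: functor every : (s→(t→s)), argument [never Mia] : s; result (t→s).

(t→s)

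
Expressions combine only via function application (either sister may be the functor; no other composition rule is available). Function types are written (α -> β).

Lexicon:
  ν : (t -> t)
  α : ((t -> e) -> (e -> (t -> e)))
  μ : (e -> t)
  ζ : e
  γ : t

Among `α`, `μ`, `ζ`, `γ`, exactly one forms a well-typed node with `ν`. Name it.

α : ((t -> e) -> (e -> (t -> e))) — does not combine with ν.
μ : (e -> t) — does not combine with ν.
ζ : e — does not combine with ν.
γ — combines: ν : (t -> t) takes γ : t as argument, giving t.

γ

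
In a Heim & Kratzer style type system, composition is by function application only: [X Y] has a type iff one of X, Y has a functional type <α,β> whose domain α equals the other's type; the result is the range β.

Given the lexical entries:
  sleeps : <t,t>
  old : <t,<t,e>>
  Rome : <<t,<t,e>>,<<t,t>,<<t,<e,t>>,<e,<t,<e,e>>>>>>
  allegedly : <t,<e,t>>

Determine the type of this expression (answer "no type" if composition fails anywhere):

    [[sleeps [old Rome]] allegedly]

[old Rome]: <<t,<t,e>>,<<t,t>,<<t,<e,t>>,<e,<t,<e,e>>>>>> applied to <t,<t,e>> yields <<t,t>,<<t,<e,t>>,<e,<t,<e,e>>>>>.
[sleeps [old Rome]]: <<t,t>,<<t,<e,t>>,<e,<t,<e,e>>>>> applied to <t,t> yields <<t,<e,t>>,<e,<t,<e,e>>>>.
[[sleeps [old Rome]] allegedly]: <<t,<e,t>>,<e,<t,<e,e>>>> applied to <t,<e,t>> yields <e,<t,<e,e>>>.

<e,<t,<e,e>>>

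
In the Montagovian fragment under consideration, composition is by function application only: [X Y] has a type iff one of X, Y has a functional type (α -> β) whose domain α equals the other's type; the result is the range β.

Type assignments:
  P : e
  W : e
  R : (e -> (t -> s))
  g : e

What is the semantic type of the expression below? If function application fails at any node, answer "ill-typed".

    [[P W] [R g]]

ill-typed

At [P W]: neither e nor e can take the other as argument; the node is ill-typed.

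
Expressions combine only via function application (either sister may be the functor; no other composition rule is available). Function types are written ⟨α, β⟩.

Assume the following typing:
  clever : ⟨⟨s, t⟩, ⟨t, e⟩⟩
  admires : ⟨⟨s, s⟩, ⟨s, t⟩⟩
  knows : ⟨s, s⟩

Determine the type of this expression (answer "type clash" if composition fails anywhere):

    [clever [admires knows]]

⟨t, e⟩

[admires knows]: admires is ⟨⟨s, s⟩, ⟨s, t⟩⟩, knows is ⟨s, s⟩; result ⟨s, t⟩.
[clever [admires knows]]: clever is ⟨⟨s, t⟩, ⟨t, e⟩⟩, [admires knows] is ⟨s, t⟩; result ⟨t, e⟩.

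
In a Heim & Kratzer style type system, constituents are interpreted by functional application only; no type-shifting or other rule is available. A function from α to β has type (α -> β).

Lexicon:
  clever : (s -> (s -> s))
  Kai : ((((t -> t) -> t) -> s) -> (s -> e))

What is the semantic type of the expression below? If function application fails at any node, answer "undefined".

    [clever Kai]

undefined

At [clever Kai]: neither (s -> (s -> s)) nor ((((t -> t) -> t) -> s) -> (s -> e)) can take the other as argument; the node is ill-typed.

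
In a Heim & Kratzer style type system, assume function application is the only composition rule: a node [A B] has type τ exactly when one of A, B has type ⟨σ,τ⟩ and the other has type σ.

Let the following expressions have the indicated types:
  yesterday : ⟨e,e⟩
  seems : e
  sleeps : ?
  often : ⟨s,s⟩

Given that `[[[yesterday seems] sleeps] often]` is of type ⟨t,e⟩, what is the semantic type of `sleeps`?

⟨e,⟨⟨s,s⟩,⟨t,e⟩⟩⟩

[[[yesterday seems] sleeps] often] must have type ⟨t,e⟩. The sister often has type ⟨s,s⟩; that is not a function onto ⟨t,e⟩, so [[yesterday seems] sleeps] must be the functor, of type ⟨⟨s,s⟩,⟨t,e⟩⟩.
[[yesterday seems] sleeps] must have type ⟨⟨s,s⟩,⟨t,e⟩⟩. The sister [yesterday seems] has type e; that is not a function onto ⟨⟨s,s⟩,⟨t,e⟩⟩, so sleeps must be the functor, of type ⟨e,⟨⟨s,s⟩,⟨t,e⟩⟩⟩.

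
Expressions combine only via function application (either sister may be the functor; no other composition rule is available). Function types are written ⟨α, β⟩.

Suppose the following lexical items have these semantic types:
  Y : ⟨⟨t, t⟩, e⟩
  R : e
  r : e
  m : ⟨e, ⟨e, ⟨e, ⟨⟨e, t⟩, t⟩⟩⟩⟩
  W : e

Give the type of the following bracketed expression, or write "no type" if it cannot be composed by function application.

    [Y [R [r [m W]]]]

no type

[m W]: m is ⟨e, ⟨e, ⟨e, ⟨⟨e, t⟩, t⟩⟩⟩⟩, W is e; result ⟨e, ⟨e, ⟨⟨e, t⟩, t⟩⟩⟩.
[r [m W]]: [m W] is ⟨e, ⟨e, ⟨⟨e, t⟩, t⟩⟩⟩, r is e; result ⟨e, ⟨⟨e, t⟩, t⟩⟩.
[R [r [m W]]]: [r [m W]] is ⟨e, ⟨⟨e, t⟩, t⟩⟩, R is e; result ⟨⟨e, t⟩, t⟩.
[Y [R [r [m W]]]]: ⟨⟨t, t⟩, e⟩ and ⟨⟨e, t⟩, t⟩ cannot combine by function application — type clash.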